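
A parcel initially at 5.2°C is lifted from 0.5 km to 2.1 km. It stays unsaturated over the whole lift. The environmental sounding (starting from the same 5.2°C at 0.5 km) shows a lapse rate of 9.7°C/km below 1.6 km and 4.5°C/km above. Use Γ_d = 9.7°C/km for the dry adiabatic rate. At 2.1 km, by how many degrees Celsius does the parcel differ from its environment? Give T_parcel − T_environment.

Parcel:
  Dry to 2100 m: -9.7 × 1.6 km = -15.52°C, so T = -10.32°C.
Environment:
  Environment, lower layer to 1600 m: -9.7 × 1.1 km = -10.67°C, so T = -5.47°C.
  Environment, upper layer to 2100 m: -4.5 × 0.5 km = -2.25°C, so T = -7.72°C.
T_parcel − T_env = -10.32 − (-7.72) = -2.6°C

-2.6°C (parcel cooler than environment)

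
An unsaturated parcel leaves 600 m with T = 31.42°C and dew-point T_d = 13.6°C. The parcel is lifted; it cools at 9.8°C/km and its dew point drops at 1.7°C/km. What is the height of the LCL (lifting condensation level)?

T and T_d converge at 9.8 − 1.7 = 8.1°C per km
Height above start = (31.42 − 13.6) / 8.1 = 2.2 km
LCL altitude = 600 m + 2200 m = 2800 m

2800 m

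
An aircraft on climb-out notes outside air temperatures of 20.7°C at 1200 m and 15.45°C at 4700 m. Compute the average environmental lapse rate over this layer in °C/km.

1.5°C/km

Γ = −ΔT/Δz = (20.7 − 15.45) / (4700 − 1200) m
  = 5.25°C / 3.5 km = 1.5°C/km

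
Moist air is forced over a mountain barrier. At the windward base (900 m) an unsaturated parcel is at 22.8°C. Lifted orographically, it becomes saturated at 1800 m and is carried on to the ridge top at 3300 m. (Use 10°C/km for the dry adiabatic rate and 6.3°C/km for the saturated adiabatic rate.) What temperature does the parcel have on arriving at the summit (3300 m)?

4.35°C

From 900 m to 1800 m (dry): cools by 10 × 0.9 = 9°C, giving 13.8°C.
From 1800 m to 3300 m (saturated): cools by 6.3 × 1.5 = 9.45°C, giving 4.35°C.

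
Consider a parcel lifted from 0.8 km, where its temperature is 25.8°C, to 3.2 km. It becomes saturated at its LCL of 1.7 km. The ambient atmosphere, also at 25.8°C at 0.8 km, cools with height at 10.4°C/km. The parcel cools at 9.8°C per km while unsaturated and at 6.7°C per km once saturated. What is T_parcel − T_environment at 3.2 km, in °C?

Parcel:
  800 → 1700 m (dry, 9.8°C/km): ΔT = -9.8 × 0.9 = -8.82°C → T = 16.98°C
  1700 → 3200 m (saturated, 6.7°C/km): ΔT = -6.7 × 1.5 = -10.05°C → T = 6.93°C
Environment:
  800 → 3200 m (environment, 10.4°C/km): ΔT = -10.4 × 2.4 = -24.96°C → T = 0.84°C
T_parcel − T_env = 6.93 − 0.84 = +6.09°C

+6.09°C (parcel warmer than environment)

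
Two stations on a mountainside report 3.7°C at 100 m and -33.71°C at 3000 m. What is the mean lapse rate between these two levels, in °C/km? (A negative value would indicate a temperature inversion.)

Γ = −ΔT/Δz = (3.7 − (-33.71)) / (3000 − 100) m
  = 37.41°C / 2.9 km = 12.9°C/km

12.9°C/km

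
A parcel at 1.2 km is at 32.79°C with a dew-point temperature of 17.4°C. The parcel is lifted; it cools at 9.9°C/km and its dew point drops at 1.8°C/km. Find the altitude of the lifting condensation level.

T and T_d converge at 9.9 − 1.8 = 8.1°C per km
Height above start = (32.79 − 17.4) / 8.1 = 1.9 km
LCL altitude = 1200 m + 1900 m = 3100 m

3.1 km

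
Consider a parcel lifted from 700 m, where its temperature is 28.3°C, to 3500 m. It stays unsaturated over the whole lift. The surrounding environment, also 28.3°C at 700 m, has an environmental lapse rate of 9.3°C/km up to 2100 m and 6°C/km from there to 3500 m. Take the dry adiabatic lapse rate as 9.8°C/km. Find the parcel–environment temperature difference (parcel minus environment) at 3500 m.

Parcel:
  From 700 m to 3500 m (dry): cools by 9.8 × 2.8 = 27.44°C, giving 0.86°C.
Environment:
  From 700 m to 2100 m (environment, lower layer): cools by 9.3 × 1.4 = 13.02°C, giving 15.28°C.
  From 2100 m to 3500 m (environment, upper layer): cools by 6 × 1.4 = 8.4°C, giving 6.88°C.
T_parcel − T_env = 0.86 − 6.88 = -6.02°C

-6.02°C (parcel cooler than environment)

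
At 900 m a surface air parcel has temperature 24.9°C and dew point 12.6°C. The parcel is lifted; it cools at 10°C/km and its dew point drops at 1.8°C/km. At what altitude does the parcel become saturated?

T and T_d converge at 10 − 1.8 = 8.2°C per km
Height above start = (24.9 − 12.6) / 8.2 = 1.5 km
LCL altitude = 900 m + 1500 m = 2400 m

2400 m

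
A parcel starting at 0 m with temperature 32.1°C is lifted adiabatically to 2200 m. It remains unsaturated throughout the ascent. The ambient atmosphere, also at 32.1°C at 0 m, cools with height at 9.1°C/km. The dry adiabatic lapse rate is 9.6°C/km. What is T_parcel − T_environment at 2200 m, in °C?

Parcel:
  0 → 2200 m (dry, 9.6°C/km): ΔT = -9.6 × 2.2 = -21.12°C → T = 10.98°C
Environment:
  0 → 2200 m (environment, 9.1°C/km): ΔT = -9.1 × 2.2 = -20.02°C → T = 12.08°C
T_parcel − T_env = 10.98 − 12.08 = -1.1°C

-1.1°C (parcel cooler than environment)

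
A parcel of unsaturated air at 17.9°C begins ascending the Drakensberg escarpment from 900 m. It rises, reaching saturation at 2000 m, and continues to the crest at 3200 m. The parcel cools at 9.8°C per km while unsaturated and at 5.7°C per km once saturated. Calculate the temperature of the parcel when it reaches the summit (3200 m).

0.28°C

Dry to 2000 m: -9.8 × 1.1 km = -10.78°C, so T = 7.12°C.
Saturated to 3200 m: -5.7 × 1.2 km = -6.84°C, so T = 0.28°C.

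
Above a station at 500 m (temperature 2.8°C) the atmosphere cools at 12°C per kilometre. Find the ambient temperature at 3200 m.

From 500 m to 3200 m (environmental): cools by 12 × 2.7 = 32.4°C, giving -29.6°C.

-29.6°C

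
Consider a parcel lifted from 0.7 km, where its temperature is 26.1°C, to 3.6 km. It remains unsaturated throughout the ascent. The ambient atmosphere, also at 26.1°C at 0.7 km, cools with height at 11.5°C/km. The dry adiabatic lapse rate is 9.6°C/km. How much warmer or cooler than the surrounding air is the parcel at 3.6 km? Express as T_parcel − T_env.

Parcel:
  700–3600 m, dry: Δz = 2.9 km ⇒ ΔT = -27.84°C; T = -1.74°C
Environment:
  700–3600 m, environment: Δz = 2.9 km ⇒ ΔT = -33.35°C; T = -7.25°C
T_parcel − T_env = -1.74 − (-7.25) = +5.51°C

+5.51°C (parcel warmer than environment)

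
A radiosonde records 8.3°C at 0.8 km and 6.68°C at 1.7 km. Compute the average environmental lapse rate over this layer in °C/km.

Γ = −ΔT/Δz = (8.3 − 6.68) / (1700 − 800) m
  = 1.62°C / 0.9 km = 1.8°C/km

1.8°C/km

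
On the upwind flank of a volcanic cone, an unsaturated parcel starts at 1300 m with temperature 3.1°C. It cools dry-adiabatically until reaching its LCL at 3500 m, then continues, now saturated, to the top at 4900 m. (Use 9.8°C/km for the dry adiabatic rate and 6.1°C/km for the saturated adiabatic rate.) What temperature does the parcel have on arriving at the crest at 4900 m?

1300–3500 m, dry: Δz = 2.2 km ⇒ ΔT = -21.56°C; T = -18.46°C
3500–4900 m, saturated: Δz = 1.4 km ⇒ ΔT = -8.54°C; T = -27°C

-27°C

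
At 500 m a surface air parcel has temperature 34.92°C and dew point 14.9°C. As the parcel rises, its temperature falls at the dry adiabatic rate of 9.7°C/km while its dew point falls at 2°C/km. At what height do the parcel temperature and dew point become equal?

T and T_d converge at 9.7 − 2 = 7.7°C per km
Height above start = (34.92 − 14.9) / 7.7 = 2.6 km
LCL altitude = 500 m + 2600 m = 3100 m

3100 m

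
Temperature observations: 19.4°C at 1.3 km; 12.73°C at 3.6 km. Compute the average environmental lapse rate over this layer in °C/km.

Γ = −ΔT/Δz = (19.4 − 12.73) / (3600 − 1300) m
  = 6.67°C / 2.3 km = 2.9°C/km

2.9°C/km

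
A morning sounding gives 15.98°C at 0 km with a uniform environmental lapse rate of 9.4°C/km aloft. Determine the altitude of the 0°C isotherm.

1.7 km

Height above start = (15.98 − 0) / 9.4 = 1.7 km
Altitude = 0 m + 1700 m = 1700 m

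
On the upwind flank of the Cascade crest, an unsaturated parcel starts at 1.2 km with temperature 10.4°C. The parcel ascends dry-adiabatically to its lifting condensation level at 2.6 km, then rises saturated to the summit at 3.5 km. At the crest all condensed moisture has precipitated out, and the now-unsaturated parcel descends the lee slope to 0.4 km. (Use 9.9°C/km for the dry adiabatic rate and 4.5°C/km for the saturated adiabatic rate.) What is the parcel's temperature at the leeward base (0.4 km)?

23.18°C

1200–2600 m, dry: Δz = 1.4 km ⇒ ΔT = -13.86°C; T = -3.46°C
2600–3500 m, saturated: Δz = 0.9 km ⇒ ΔT = -4.05°C; T = -7.51°C
3500–400 m, dry descent: Δz = 3.1 km ⇒ ΔT = +30.69°C; T = 23.18°C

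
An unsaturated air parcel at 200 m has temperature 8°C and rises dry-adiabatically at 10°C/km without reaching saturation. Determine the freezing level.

1000 m

Height above start = (8 − 0) / 10 = 0.8 km
Altitude = 200 m + 800 m = 1000 m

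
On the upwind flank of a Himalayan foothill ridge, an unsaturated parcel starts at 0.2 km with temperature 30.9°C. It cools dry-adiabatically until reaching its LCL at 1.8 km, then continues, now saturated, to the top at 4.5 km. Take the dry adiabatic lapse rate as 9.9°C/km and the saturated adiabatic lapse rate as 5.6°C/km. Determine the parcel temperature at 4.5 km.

200 → 1800 m (dry, 9.9°C/km): ΔT = -9.9 × 1.6 = -15.84°C → T = 15.06°C
1800 → 4500 m (saturated, 5.6°C/km): ΔT = -5.6 × 2.7 = -15.12°C → T = -0.06°C

-0.06°C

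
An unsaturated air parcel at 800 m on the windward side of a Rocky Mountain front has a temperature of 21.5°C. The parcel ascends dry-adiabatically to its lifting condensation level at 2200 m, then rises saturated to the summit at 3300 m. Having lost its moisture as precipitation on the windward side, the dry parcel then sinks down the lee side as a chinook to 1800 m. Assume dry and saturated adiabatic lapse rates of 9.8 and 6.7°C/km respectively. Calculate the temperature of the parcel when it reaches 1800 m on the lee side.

800–2200 m, dry: Δz = 1.4 km ⇒ ΔT = -13.72°C; T = 7.78°C
2200–3300 m, saturated: Δz = 1.1 km ⇒ ΔT = -7.37°C; T = 0.41°C
3300–1800 m, dry descent: Δz = 1.5 km ⇒ ΔT = +14.7°C; T = 15.11°C

15.11°C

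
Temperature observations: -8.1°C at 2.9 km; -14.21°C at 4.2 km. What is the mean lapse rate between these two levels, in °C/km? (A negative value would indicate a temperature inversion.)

4.7°C/km

Γ = −ΔT/Δz = (-8.1 − (-14.21)) / (4200 − 2900) m
  = 6.11°C / 1.3 km = 4.7°C/km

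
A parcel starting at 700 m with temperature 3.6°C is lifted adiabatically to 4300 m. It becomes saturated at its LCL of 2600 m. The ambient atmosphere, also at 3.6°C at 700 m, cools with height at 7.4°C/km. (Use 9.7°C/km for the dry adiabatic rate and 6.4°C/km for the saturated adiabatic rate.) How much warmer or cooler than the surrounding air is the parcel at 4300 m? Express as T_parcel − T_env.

-2.67°C (parcel cooler than environment)

Parcel:
  700–2600 m, dry: Δz = 1.9 km ⇒ ΔT = -18.43°C; T = -14.83°C
  2600–4300 m, saturated: Δz = 1.7 km ⇒ ΔT = -10.88°C; T = -25.71°C
Environment:
  700–4300 m, environment: Δz = 3.6 km ⇒ ΔT = -26.64°C; T = -23.04°C
T_parcel − T_env = -25.71 − (-23.04) = -2.67°C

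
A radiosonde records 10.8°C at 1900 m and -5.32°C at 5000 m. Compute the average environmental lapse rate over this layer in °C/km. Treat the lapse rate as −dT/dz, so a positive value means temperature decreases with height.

5.2°C/km

Γ = −ΔT/Δz = (10.8 − (-5.32)) / (5000 − 1900) m
  = 16.12°C / 3.1 km = 5.2°C/km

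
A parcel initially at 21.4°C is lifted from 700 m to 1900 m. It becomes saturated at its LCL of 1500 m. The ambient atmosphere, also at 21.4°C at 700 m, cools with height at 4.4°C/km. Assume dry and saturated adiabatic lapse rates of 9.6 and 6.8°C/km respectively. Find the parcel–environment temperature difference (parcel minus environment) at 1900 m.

-5.12°C (parcel cooler than environment)

Parcel:
  700–1500 m, dry: Δz = 0.8 km ⇒ ΔT = -7.68°C; T = 13.72°C
  1500–1900 m, saturated: Δz = 0.4 km ⇒ ΔT = -2.72°C; T = 11°C
Environment:
  700–1900 m, environment: Δz = 1.2 km ⇒ ΔT = -5.28°C; T = 16.12°C
T_parcel − T_env = 11 − 16.12 = -5.12°C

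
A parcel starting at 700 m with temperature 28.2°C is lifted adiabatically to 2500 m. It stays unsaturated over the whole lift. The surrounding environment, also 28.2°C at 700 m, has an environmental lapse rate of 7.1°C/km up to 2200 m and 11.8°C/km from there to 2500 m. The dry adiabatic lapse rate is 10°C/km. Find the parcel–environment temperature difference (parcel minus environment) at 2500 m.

Parcel:
  700 → 2500 m (dry, 10°C/km): ΔT = -10 × 1.8 = -18°C → T = 10.2°C
Environment:
  700 → 2200 m (environment, lower layer, 7.1°C/km): ΔT = -7.1 × 1.5 = -10.65°C → T = 17.55°C
  2200 → 2500 m (environment, upper layer, 11.8°C/km): ΔT = -11.8 × 0.3 = -3.54°C → T = 14.01°C
T_parcel − T_env = 10.2 − 14.01 = -3.81°C

-3.81°C (parcel cooler than environment)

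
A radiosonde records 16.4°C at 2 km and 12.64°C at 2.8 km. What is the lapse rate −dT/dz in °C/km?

4.7°C/km

Γ = −ΔT/Δz = (16.4 − 12.64) / (2800 − 2000) m
  = 3.76°C / 0.8 km = 4.7°C/km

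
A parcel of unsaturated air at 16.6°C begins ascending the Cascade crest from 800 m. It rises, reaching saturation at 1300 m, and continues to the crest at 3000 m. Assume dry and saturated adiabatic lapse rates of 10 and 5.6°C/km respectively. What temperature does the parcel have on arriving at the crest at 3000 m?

800 → 1300 m (dry, 10°C/km): ΔT = -10 × 0.5 = -5°C → T = 11.6°C
1300 → 3000 m (saturated, 5.6°C/km): ΔT = -5.6 × 1.7 = -9.52°C → T = 2.08°C

2.08°C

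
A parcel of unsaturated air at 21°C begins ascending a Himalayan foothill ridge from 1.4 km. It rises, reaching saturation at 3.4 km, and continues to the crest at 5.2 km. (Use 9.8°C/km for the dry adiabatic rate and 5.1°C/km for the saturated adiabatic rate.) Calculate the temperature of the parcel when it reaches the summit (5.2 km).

1400–3400 m, dry: Δz = 2 km ⇒ ΔT = -19.6°C; T = 1.4°C
3400–5200 m, saturated: Δz = 1.8 km ⇒ ΔT = -9.18°C; T = -7.78°C

-7.78°C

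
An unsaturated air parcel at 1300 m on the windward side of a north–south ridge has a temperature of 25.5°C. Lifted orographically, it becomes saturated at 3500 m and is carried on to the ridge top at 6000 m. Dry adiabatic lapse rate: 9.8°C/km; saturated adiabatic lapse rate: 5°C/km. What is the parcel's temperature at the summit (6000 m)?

From 1300 m to 3500 m (dry): cools by 9.8 × 2.2 = 21.56°C, giving 3.94°C.
From 3500 m to 6000 m (saturated): cools by 5 × 2.5 = 12.5°C, giving -8.56°C.

-8.56°C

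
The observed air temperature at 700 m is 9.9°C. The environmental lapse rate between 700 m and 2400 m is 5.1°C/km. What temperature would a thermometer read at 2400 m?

Environmental to 2400 m: -5.1 × 1.7 km = -8.67°C, so T = 1.23°C.

1.23°C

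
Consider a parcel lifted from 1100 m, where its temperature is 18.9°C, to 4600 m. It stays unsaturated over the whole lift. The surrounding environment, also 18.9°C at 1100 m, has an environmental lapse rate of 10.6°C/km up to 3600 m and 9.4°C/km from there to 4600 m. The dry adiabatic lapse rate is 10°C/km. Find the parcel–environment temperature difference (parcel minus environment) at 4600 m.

Parcel:
  1100–4600 m, dry: Δz = 3.5 km ⇒ ΔT = -35°C; T = -16.1°C
Environment:
  1100–3600 m, environment, lower layer: Δz = 2.5 km ⇒ ΔT = -26.5°C; T = -7.6°C
  3600–4600 m, environment, upper layer: Δz = 1 km ⇒ ΔT = -9.4°C; T = -17°C
T_parcel − T_env = -16.1 − (-17) = +0.9°C

+0.9°C (parcel warmer than environment)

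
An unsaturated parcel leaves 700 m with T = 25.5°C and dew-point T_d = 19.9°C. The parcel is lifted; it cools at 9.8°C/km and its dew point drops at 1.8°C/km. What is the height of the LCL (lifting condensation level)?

T and T_d converge at 9.8 − 1.8 = 8°C per km
Height above start = (25.5 − 19.9) / 8 = 0.7 km
LCL altitude = 700 m + 700 m = 1400 m

1400 m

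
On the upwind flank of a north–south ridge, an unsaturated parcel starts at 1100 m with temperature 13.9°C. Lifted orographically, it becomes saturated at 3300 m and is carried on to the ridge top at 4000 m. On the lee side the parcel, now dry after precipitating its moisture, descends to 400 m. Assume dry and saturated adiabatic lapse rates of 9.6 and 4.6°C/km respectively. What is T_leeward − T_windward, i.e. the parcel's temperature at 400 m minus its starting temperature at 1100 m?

1100 → 3300 m (dry, 9.6°C/km): ΔT = -9.6 × 2.2 = -21.12°C → T = -7.22°C
3300 → 4000 m (saturated, 4.6°C/km): ΔT = -4.6 × 0.7 = -3.22°C → T = -10.44°C
4000 → 400 m (dry descent, 9.6°C/km): ΔT = +9.6 × 3.6 = +34.56°C → T = 24.12°C
Net change vs windward start: 24.12 − 13.9 = +10.22°C

+10.22°C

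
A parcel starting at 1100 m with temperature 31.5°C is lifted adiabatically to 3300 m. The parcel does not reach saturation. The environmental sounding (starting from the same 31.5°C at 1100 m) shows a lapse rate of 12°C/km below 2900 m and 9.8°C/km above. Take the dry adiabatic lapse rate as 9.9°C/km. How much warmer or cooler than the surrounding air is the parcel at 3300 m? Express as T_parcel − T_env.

Parcel:
  Dry to 3300 m: -9.9 × 2.2 km = -21.78°C, so T = 9.72°C.
Environment:
  Environment, lower layer to 2900 m: -12 × 1.8 km = -21.6°C, so T = 9.9°C.
  Environment, upper layer to 3300 m: -9.8 × 0.4 km = -3.92°C, so T = 5.98°C.
T_parcel − T_env = 9.72 − 5.98 = +3.74°C

+3.74°C (parcel warmer than environment)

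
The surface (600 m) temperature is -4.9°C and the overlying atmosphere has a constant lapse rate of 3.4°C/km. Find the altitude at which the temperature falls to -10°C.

2100 m

Height above start = (-4.9 − (-10)) / 3.4 = 1.5 km
Altitude = 600 m + 1500 m = 2100 m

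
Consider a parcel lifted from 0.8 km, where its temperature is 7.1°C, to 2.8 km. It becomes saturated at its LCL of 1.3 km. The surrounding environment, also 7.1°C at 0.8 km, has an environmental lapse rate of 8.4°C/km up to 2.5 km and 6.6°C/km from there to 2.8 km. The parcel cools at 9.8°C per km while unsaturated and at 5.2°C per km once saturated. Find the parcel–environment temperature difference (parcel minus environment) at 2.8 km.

+3.56°C (parcel warmer than environment)

Parcel:
  Dry to 1300 m: -9.8 × 0.5 km = -4.9°C, so T = 2.2°C.
  Saturated to 2800 m: -5.2 × 1.5 km = -7.8°C, so T = -5.6°C.
Environment:
  Environment, lower layer to 2500 m: -8.4 × 1.7 km = -14.28°C, so T = -7.18°C.
  Environment, upper layer to 2800 m: -6.6 × 0.3 km = -1.98°C, so T = -9.16°C.
T_parcel − T_env = -5.6 − (-9.16) = +3.56°C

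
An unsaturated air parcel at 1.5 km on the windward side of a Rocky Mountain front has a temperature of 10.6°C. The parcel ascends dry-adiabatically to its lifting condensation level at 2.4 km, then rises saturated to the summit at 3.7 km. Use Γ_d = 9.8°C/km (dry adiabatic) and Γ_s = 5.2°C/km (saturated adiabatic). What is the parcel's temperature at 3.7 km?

-4.98°C

1500–2400 m, dry: Δz = 0.9 km ⇒ ΔT = -8.82°C; T = 1.78°C
2400–3700 m, saturated: Δz = 1.3 km ⇒ ΔT = -6.76°C; T = -4.98°C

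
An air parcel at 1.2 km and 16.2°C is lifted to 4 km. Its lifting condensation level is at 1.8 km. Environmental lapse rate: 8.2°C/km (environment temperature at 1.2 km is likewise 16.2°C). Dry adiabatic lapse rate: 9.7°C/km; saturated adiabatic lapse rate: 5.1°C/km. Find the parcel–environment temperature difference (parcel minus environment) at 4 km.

+5.92°C (parcel warmer than environment)

Parcel:
  Dry to 1800 m: -9.7 × 0.6 km = -5.82°C, so T = 10.38°C.
  Saturated to 4000 m: -5.1 × 2.2 km = -11.22°C, so T = -0.84°C.
Environment:
  Environment to 4000 m: -8.2 × 2.8 km = -22.96°C, so T = -6.76°C.
T_parcel − T_env = -0.84 − (-6.76) = +5.92°C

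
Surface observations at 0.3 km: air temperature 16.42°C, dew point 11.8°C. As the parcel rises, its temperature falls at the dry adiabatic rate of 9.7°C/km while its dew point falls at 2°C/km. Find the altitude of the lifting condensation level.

0.9 km

T and T_d converge at 9.7 − 2 = 7.7°C per km
Height above start = (16.42 − 11.8) / 7.7 = 0.6 km
LCL altitude = 300 m + 600 m = 900 m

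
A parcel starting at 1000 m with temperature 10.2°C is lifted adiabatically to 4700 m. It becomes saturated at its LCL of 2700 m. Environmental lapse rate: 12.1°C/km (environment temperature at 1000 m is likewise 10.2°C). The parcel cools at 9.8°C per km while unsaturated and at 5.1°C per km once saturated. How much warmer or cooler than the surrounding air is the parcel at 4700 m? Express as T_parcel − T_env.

+17.91°C (parcel warmer than environment)

Parcel:
  From 1000 m to 2700 m (dry): cools by 9.8 × 1.7 = 16.66°C, giving -6.46°C.
  From 2700 m to 4700 m (saturated): cools by 5.1 × 2 = 10.2°C, giving -16.66°C.
Environment:
  From 1000 m to 4700 m (environment): cools by 12.1 × 3.7 = 44.77°C, giving -34.57°C.
T_parcel − T_env = -16.66 − (-34.57) = +17.91°C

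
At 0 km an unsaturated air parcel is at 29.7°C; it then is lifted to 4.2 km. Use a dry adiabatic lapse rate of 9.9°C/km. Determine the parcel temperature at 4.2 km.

0–4200 m, dry adiabatic: Δz = 4.2 km ⇒ ΔT = -41.58°C; T = -11.88°C

-11.88°C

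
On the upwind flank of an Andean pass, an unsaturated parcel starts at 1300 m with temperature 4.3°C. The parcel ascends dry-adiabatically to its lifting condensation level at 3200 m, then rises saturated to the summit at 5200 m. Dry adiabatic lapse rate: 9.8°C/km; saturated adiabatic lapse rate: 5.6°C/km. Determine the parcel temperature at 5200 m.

1300 → 3200 m (dry, 9.8°C/km): ΔT = -9.8 × 1.9 = -18.62°C → T = -14.32°C
3200 → 5200 m (saturated, 5.6°C/km): ΔT = -5.6 × 2 = -11.2°C → T = -25.52°C

-25.52°C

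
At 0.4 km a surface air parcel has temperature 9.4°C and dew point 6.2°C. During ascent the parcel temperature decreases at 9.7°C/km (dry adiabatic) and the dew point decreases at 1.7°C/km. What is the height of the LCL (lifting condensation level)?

0.8 km

T and T_d converge at 9.7 − 1.7 = 8°C per km
Height above start = (9.4 − 6.2) / 8 = 0.4 km
LCL altitude = 400 m + 400 m = 800 m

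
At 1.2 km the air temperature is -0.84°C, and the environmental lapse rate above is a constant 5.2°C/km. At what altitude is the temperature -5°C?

Height above start = (-0.84 − (-5)) / 5.2 = 0.8 km
Altitude = 1200 m + 800 m = 2000 m

2 km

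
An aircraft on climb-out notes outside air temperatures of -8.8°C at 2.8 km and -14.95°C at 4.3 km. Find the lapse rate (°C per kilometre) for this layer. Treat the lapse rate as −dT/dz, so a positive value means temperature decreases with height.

Γ = −ΔT/Δz = (-8.8 − (-14.95)) / (4300 − 2800) m
  = 6.15°C / 1.5 km = 4.1°C/km

4.1°C/km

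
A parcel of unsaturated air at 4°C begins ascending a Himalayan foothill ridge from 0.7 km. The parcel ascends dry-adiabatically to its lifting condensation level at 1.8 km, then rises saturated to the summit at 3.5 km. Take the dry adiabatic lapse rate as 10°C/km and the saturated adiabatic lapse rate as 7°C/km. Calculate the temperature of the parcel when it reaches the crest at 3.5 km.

-18.9°C

700 → 1800 m (dry, 10°C/km): ΔT = -10 × 1.1 = -11°C → T = -7°C
1800 → 3500 m (saturated, 7°C/km): ΔT = -7 × 1.7 = -11.9°C → T = -18.9°C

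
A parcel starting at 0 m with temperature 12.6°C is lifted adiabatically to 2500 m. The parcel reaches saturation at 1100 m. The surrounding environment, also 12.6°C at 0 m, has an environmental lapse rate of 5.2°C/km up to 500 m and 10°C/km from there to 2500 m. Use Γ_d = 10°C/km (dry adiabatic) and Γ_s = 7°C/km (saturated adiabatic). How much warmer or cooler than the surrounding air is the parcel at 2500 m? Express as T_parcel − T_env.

Parcel:
  Dry to 1100 m: -10 × 1.1 km = -11°C, so T = 1.6°C.
  Saturated to 2500 m: -7 × 1.4 km = -9.8°C, so T = -8.2°C.
Environment:
  Environment, lower layer to 500 m: -5.2 × 0.5 km = -2.6°C, so T = 10°C.
  Environment, upper layer to 2500 m: -10 × 2 km = -20°C, so T = -10°C.
T_parcel − T_env = -8.2 − (-10) = +1.8°C

+1.8°C (parcel warmer than environment)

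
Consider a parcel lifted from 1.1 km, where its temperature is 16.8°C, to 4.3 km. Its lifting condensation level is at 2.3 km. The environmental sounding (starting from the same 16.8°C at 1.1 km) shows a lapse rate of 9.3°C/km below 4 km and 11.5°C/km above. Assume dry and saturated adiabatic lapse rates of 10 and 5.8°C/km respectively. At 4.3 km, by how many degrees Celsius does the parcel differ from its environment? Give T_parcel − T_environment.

Parcel:
  Dry to 2300 m: -10 × 1.2 km = -12°C, so T = 4.8°C.
  Saturated to 4300 m: -5.8 × 2 km = -11.6°C, so T = -6.8°C.
Environment:
  Environment, lower layer to 4000 m: -9.3 × 2.9 km = -26.97°C, so T = -10.17°C.
  Environment, upper layer to 4300 m: -11.5 × 0.3 km = -3.45°C, so T = -13.62°C.
T_parcel − T_env = -6.8 − (-13.62) = +6.82°C

+6.82°C (parcel warmer than environment)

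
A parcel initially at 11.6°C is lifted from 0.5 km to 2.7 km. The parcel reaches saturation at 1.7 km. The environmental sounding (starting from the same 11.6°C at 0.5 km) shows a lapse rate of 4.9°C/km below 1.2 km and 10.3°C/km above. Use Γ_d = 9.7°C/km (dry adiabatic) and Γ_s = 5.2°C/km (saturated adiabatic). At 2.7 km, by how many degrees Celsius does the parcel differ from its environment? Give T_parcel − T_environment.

+2.04°C (parcel warmer than environment)

Parcel:
  Dry to 1700 m: -9.7 × 1.2 km = -11.64°C, so T = -0.04°C.
  Saturated to 2700 m: -5.2 × 1 km = -5.2°C, so T = -5.24°C.
Environment:
  Environment, lower layer to 1200 m: -4.9 × 0.7 km = -3.43°C, so T = 8.17°C.
  Environment, upper layer to 2700 m: -10.3 × 1.5 km = -15.45°C, so T = -7.28°C.
T_parcel − T_env = -5.24 − (-7.28) = +2.04°C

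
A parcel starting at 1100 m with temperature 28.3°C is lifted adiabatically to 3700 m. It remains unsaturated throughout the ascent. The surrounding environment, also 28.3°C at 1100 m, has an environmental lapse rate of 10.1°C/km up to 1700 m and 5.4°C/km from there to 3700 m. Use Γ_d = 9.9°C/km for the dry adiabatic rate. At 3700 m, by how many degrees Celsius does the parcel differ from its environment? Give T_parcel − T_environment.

-8.88°C (parcel cooler than environment)

Parcel:
  1100–3700 m, dry: Δz = 2.6 km ⇒ ΔT = -25.74°C; T = 2.56°C
Environment:
  1100–1700 m, environment, lower layer: Δz = 0.6 km ⇒ ΔT = -6.06°C; T = 22.24°C
  1700–3700 m, environment, upper layer: Δz = 2 km ⇒ ΔT = -10.8°C; T = 11.44°C
T_parcel − T_env = 2.56 − 11.44 = -8.88°C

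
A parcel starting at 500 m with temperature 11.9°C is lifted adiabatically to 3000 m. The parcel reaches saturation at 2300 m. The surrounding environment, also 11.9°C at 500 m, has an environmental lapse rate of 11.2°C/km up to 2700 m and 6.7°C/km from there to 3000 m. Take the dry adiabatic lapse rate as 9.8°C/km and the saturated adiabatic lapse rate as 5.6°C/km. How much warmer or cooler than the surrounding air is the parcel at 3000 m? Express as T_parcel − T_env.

Parcel:
  500–2300 m, dry: Δz = 1.8 km ⇒ ΔT = -17.64°C; T = -5.74°C
  2300–3000 m, saturated: Δz = 0.7 km ⇒ ΔT = -3.92°C; T = -9.66°C
Environment:
  500–2700 m, environment, lower layer: Δz = 2.2 km ⇒ ΔT = -24.64°C; T = -12.74°C
  2700–3000 m, environment, upper layer: Δz = 0.3 km ⇒ ΔT = -2.01°C; T = -14.75°C
T_parcel − T_env = -9.66 − (-14.75) = +5.09°C

+5.09°C (parcel warmer than environment)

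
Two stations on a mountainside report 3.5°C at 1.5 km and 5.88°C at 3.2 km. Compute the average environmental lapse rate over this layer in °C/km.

-1.4°C/km

Γ = −ΔT/Δz = (3.5 − 5.88) / (3200 − 1500) m
  = -2.38°C / 1.7 km = -1.4°C/km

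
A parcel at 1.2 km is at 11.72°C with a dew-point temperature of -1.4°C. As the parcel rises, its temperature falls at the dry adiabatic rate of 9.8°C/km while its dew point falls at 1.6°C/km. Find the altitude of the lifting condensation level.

T and T_d converge at 9.8 − 1.6 = 8.2°C per km
Height above start = (11.72 − (-1.4)) / 8.2 = 1.6 km
LCL altitude = 1200 m + 1600 m = 2800 m

2.8 km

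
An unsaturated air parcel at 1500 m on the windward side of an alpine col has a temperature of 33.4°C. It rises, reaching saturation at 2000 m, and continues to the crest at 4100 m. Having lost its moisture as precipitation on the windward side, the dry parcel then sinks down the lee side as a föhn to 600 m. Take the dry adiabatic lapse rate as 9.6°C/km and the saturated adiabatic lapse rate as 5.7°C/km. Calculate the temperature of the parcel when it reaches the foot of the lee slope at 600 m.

50.23°C

1500 → 2000 m (dry, 9.6°C/km): ΔT = -9.6 × 0.5 = -4.8°C → T = 28.6°C
2000 → 4100 m (saturated, 5.7°C/km): ΔT = -5.7 × 2.1 = -11.97°C → T = 16.63°C
4100 → 600 m (dry descent, 9.6°C/km): ΔT = +9.6 × 3.5 = +33.6°C → T = 50.23°C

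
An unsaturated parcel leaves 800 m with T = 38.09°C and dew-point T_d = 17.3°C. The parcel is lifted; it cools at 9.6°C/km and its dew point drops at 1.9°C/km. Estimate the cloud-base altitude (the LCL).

T and T_d converge at 9.6 − 1.9 = 7.7°C per km
Height above start = (38.09 − 17.3) / 7.7 = 2.7 km
LCL altitude = 800 m + 2700 m = 3500 m

3500 m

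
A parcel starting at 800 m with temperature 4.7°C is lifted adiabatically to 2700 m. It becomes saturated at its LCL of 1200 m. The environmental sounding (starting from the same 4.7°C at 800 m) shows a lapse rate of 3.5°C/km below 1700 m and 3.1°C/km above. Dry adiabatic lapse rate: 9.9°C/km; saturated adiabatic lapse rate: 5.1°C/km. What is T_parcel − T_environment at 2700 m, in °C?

-5.36°C (parcel cooler than environment)

Parcel:
  800 → 1200 m (dry, 9.9°C/km): ΔT = -9.9 × 0.4 = -3.96°C → T = 0.74°C
  1200 → 2700 m (saturated, 5.1°C/km): ΔT = -5.1 × 1.5 = -7.65°C → T = -6.91°C
Environment:
  800 → 1700 m (environment, lower layer, 3.5°C/km): ΔT = -3.5 × 0.9 = -3.15°C → T = 1.55°C
  1700 → 2700 m (environment, upper layer, 3.1°C/km): ΔT = -3.1 × 1 = -3.1°C → T = -1.55°C
T_parcel − T_env = -6.91 − (-1.55) = -5.36°C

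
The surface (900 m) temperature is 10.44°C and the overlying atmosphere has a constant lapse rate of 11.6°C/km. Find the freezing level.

1800 m

Height above start = (10.44 − 0) / 11.6 = 0.9 km
Altitude = 900 m + 900 m = 1800 m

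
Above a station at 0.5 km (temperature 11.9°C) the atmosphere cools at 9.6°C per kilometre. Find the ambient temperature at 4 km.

-21.7°C

Environmental to 4000 m: -9.6 × 3.5 km = -33.6°C, so T = -21.7°C.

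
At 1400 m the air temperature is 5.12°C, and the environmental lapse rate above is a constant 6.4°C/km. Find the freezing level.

2200 m

Height above start = (5.12 − 0) / 6.4 = 0.8 km
Altitude = 1400 m + 800 m = 2200 m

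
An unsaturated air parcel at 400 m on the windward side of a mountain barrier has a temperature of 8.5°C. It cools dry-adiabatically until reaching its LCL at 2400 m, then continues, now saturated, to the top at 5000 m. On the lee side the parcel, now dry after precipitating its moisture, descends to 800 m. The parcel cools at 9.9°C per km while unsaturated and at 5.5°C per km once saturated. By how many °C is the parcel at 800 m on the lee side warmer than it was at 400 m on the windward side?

+7.48°C

Dry to 2400 m: -9.9 × 2 km = -19.8°C, so T = -11.3°C.
Saturated to 5000 m: -5.5 × 2.6 km = -14.3°C, so T = -25.6°C.
Dry descent to 800 m: +9.9 × 4.2 km = +41.58°C, so T = 15.98°C.
Net change vs windward start: 15.98 − 8.5 = +7.48°C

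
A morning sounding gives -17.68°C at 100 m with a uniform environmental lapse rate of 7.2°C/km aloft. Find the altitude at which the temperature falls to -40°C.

3200 m

Height above start = (-17.68 − (-40)) / 7.2 = 3.1 km
Altitude = 100 m + 3100 m = 3200 m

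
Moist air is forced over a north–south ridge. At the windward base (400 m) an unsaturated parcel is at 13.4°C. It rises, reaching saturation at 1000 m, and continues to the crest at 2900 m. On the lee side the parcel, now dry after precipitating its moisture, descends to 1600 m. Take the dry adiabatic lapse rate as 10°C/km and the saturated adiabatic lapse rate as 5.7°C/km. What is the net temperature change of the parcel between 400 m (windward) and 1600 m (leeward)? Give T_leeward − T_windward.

From 400 m to 1000 m (dry): cools by 10 × 0.6 = 6°C, giving 7.4°C.
From 1000 m to 2900 m (saturated): cools by 5.7 × 1.9 = 10.83°C, giving -3.43°C.
From 2900 m to 1600 m (dry descent): warms by 10 × 1.3 = 13°C, giving 9.57°C.
Net change vs windward start: 9.57 − 13.4 = -3.83°C

-3.83°C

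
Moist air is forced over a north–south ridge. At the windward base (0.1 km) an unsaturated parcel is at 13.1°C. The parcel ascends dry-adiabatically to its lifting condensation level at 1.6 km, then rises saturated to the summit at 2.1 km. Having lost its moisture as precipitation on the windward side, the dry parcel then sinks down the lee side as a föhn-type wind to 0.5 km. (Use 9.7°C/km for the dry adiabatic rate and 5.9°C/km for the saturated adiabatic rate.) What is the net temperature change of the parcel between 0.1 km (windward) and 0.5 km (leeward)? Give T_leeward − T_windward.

-1.98°C

100–1600 m, dry: Δz = 1.5 km ⇒ ΔT = -14.55°C; T = -1.45°C
1600–2100 m, saturated: Δz = 0.5 km ⇒ ΔT = -2.95°C; T = -4.4°C
2100–500 m, dry descent: Δz = 1.6 km ⇒ ΔT = +15.52°C; T = 11.12°C
Net change vs windward start: 11.12 − 13.1 = -1.98°C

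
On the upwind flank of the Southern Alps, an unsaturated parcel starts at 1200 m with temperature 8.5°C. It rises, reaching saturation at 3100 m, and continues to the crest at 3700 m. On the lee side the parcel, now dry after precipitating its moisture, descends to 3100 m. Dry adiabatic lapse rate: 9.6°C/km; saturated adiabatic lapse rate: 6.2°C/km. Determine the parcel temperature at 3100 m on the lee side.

-7.7°C

From 1200 m to 3100 m (dry): cools by 9.6 × 1.9 = 18.24°C, giving -9.74°C.
From 3100 m to 3700 m (saturated): cools by 6.2 × 0.6 = 3.72°C, giving -13.46°C.
From 3700 m to 3100 m (dry descent): warms by 9.6 × 0.6 = 5.76°C, giving -7.7°C.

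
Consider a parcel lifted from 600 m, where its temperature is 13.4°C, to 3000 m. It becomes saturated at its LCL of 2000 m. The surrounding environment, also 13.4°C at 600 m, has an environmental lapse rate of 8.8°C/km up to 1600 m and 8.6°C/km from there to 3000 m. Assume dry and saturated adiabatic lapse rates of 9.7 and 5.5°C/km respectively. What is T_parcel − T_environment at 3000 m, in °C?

Parcel:
  From 600 m to 2000 m (dry): cools by 9.7 × 1.4 = 13.58°C, giving -0.18°C.
  From 2000 m to 3000 m (saturated): cools by 5.5 × 1 = 5.5°C, giving -5.68°C.
Environment:
  From 600 m to 1600 m (environment, lower layer): cools by 8.8 × 1 = 8.8°C, giving 4.6°C.
  From 1600 m to 3000 m (environment, upper layer): cools by 8.6 × 1.4 = 12.04°C, giving -7.44°C.
T_parcel − T_env = -5.68 − (-7.44) = +1.76°C

+1.76°C (parcel warmer than environment)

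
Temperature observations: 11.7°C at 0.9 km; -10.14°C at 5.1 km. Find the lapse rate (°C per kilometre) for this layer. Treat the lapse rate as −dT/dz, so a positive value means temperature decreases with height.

Γ = −ΔT/Δz = (11.7 − (-10.14)) / (5100 − 900) m
  = 21.84°C / 4.2 km = 5.2°C/km

5.2°C/km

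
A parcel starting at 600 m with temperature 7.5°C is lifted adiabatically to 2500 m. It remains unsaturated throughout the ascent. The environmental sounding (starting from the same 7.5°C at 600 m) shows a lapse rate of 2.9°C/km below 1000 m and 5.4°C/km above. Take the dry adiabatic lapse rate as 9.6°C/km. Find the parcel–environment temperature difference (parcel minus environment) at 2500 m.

Parcel:
  600 → 2500 m (dry, 9.6°C/km): ΔT = -9.6 × 1.9 = -18.24°C → T = -10.74°C
Environment:
  600 → 1000 m (environment, lower layer, 2.9°C/km): ΔT = -2.9 × 0.4 = -1.16°C → T = 6.34°C
  1000 → 2500 m (environment, upper layer, 5.4°C/km): ΔT = -5.4 × 1.5 = -8.1°C → T = -1.76°C
T_parcel − T_env = -10.74 − (-1.76) = -8.98°C

-8.98°C (parcel cooler than environment)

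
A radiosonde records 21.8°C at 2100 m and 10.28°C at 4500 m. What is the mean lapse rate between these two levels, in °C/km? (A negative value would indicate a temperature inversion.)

4.8°C/km

Γ = −ΔT/Δz = (21.8 − 10.28) / (4500 − 2100) m
  = 11.52°C / 2.4 km = 4.8°C/km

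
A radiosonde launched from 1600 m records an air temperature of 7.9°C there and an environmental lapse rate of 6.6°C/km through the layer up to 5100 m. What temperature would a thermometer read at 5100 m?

Environmental to 5100 m: -6.6 × 3.5 km = -23.1°C, so T = -15.2°C.

-15.2°C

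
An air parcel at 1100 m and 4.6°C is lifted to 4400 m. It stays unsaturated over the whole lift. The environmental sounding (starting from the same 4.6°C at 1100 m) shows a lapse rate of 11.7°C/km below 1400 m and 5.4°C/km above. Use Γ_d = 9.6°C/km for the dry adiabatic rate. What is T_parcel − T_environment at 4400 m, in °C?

-11.97°C (parcel cooler than environment)

Parcel:
  1100 → 4400 m (dry, 9.6°C/km): ΔT = -9.6 × 3.3 = -31.68°C → T = -27.08°C
Environment:
  1100 → 1400 m (environment, lower layer, 11.7°C/km): ΔT = -11.7 × 0.3 = -3.51°C → T = 1.09°C
  1400 → 4400 m (environment, upper layer, 5.4°C/km): ΔT = -5.4 × 3 = -16.2°C → T = -15.11°C
T_parcel − T_env = -27.08 − (-15.11) = -11.97°C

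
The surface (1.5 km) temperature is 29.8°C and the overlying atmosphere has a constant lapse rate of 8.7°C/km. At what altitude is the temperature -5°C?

Height above start = (29.8 − (-5)) / 8.7 = 4 km
Altitude = 1500 m + 4000 m = 5500 m

5.5 km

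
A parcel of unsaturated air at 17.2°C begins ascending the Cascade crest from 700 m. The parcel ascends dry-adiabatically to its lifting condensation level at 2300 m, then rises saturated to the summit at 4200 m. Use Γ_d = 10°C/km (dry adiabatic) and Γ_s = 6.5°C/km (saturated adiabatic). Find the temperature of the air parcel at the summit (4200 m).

-11.15°C

From 700 m to 2300 m (dry): cools by 10 × 1.6 = 16°C, giving 1.2°C.
From 2300 m to 4200 m (saturated): cools by 6.5 × 1.9 = 12.35°C, giving -11.15°C.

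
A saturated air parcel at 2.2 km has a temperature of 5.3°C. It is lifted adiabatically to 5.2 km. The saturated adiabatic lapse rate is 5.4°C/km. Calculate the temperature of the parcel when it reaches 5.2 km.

-10.9°C

Saturated adiabatic to 5200 m: -5.4 × 3 km = -16.2°C, so T = -10.9°C.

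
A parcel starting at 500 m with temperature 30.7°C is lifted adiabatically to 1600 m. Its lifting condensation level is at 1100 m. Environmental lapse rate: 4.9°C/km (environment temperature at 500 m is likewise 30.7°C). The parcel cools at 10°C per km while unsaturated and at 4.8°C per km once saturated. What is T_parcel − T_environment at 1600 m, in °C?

Parcel:
  Dry to 1100 m: -10 × 0.6 km = -6°C, so T = 24.7°C.
  Saturated to 1600 m: -4.8 × 0.5 km = -2.4°C, so T = 22.3°C.
Environment:
  Environment to 1600 m: -4.9 × 1.1 km = -5.39°C, so T = 25.31°C.
T_parcel − T_env = 22.3 − 25.31 = -3.01°C

-3.01°C (parcel cooler than environment)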